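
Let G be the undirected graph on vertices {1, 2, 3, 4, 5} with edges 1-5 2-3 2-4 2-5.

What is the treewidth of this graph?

A width-1 tree decomposition is:
Bags: B1 = {2, 5}  B2 = {2, 3}  B3 = {2, 4}  B4 = {1, 5}
Tree: B1–B2, B1–B3, B1–B4
Every bag has size at most 2, so the width is 2 − 1 = 1 and tw(G) ≤ 1. Any graph with an edge has treewidth ≥ 1, and G has the edge 2–5. The upper and lower bounds meet at 1, so that is the treewidth.

1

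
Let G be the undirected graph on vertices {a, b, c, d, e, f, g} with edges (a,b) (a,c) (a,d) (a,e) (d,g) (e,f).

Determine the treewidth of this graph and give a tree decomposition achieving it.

Each bag holds 2 vertices, so the decomposition has width 1, which upper-bounds the treewidth. G has an edge, so its treewidth is at least 1. The upper and lower bounds meet at 1, so that is the treewidth.

Treewidth 1.
One optimal decomposition is:
Bags: B1 = {a, d}  B2 = {a, e}  B3 = {d, g}  B4 = {a, b}  B5 = {e, f}  B6 = {a, c}
Tree: B1–B2, B1–B3, B2–B4, B2–B5, B2–B6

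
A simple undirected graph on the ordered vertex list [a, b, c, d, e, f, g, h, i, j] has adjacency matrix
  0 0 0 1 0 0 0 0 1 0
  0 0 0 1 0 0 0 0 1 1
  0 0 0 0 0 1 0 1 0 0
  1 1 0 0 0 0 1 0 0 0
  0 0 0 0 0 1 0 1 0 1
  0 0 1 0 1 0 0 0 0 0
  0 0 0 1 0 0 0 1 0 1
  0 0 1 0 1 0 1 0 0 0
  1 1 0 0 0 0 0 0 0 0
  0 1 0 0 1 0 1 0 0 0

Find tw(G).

A width-2 tree decomposition is:
Bags: B1 = {c, f, h}  B2 = {e, f, h}  B3 = {e, g, h}  B4 = {e, g, j}  B5 = {d, g, j}  B6 = {b, d, j}  B7 = {a, b, d}  B8 = {a, b, i}
Tree: B1–B2, B2–B3, B3–B4, B4–B5, B5–B6, B6–B7, B7–B8
Each bag holds 3 vertices, so the decomposition has width 2, which upper-bounds the treewidth. Since c–f–e–h–c is a cycle in G, G is not acyclic. Forests are exactly the graphs of treewidth ≤ 1, so tw(G) ≥ 2. Hence tw(G) = 2 exactly.

2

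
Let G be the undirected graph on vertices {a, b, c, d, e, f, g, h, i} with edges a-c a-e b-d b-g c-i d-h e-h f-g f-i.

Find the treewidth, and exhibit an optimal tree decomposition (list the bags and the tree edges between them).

Treewidth 2.
One such decomposition:
Bags: B1 = {d, e, h}  B2 = {b, d, e}  B3 = {b, e, g}  B4 = {e, f, g}  B5 = {e, f, i}  B6 = {c, e, i}  B7 = {a, c, e}
Tree: B1–B2, B2–B3, B3–B4, B4–B5, B5–B6, B6–B7

The largest bag has 3 vertices, giving width 2; this decomposition certifies tw(G) ≤ 2. The edges e–h–d–b–g–f–i–c–a–e form a cycle, so G is not a tree and its treewidth is at least 2. Therefore the treewidth is 2.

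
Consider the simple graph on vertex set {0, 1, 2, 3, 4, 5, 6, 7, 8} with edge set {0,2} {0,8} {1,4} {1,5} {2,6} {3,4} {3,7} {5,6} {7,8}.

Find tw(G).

2

A width-2 tree decomposition is:
Bags: B1 = {0, 2, 6}  B2 = {0, 5, 6}  B3 = {0, 1, 5}  B4 = {0, 1, 4}  B5 = {0, 3, 4}  B6 = {0, 3, 7}  B7 = {0, 7, 8}
Tree: B1–B2, B2–B3, B3–B4, B4–B5, B5–B6, B6–B7
Every bag has size at most 3, so the width is 3 − 1 = 2 and tw(G) ≤ 2. For the lower bound, G contains the cycle 0–2–6–5–1–4–3–7–8–0, so G is not a forest; only forests have treewidth ≤ 1, hence tw(G) ≥ 2. Therefore the treewidth is 2.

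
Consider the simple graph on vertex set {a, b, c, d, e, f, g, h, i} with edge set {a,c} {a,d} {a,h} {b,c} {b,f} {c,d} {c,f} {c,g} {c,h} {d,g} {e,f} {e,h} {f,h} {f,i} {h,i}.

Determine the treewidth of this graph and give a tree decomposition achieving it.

The largest bag has 3 vertices, giving width 2; this decomposition certifies tw(G) ≤ 2. On the other hand G contains the 3-clique {e, f, h}. A clique must lie in a single bag of any decomposition, so no decomposition can have width below 2. Combining the bounds, tw(G) = 2.

Treewidth 2.
One optimal decomposition is:
Bags: B1 = {c, f, h}  B2 = {f, h, i}  B3 = {a, c, h}  B4 = {b, c, f}  B5 = {e, f, h}  B6 = {a, c, d}  B7 = {c, d, g}
Tree: B1–B2, B1–B3, B1–B4, B1–B5, B3–B6, B6–B7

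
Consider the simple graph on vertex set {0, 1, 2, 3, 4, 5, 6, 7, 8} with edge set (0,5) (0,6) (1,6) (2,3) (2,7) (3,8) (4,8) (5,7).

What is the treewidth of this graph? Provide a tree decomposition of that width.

Every bag has size at most 2, so the width is 2 − 1 = 1 and tw(G) ≤ 1. G has an edge, so its treewidth is at least 1. The upper and lower bounds meet at 1, so that is the treewidth.

Treewidth 1.
One such decomposition:
Bags: B1 = {4, 8}  B2 = {3, 8}  B3 = {2, 3}  B4 = {2, 7}  B5 = {5, 7}  B6 = {0, 5}  B7 = {0, 6}  B8 = {1, 6}
Tree: B1–B2, B2–B3, B3–B4, B4–B5, B5–B6, B6–B7, B7–B8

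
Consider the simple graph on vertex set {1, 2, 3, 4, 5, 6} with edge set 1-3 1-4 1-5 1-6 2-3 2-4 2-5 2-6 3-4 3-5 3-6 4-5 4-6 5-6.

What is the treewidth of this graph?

A width-4 tree decomposition is:
Bags: B1 = {1, 3, 4, 5, 6}  B2 = {2, 3, 4, 5, 6}
Tree: B1–B2
Every bag has size at most 5, so the width is 5 − 1 = 4 and tw(G) ≤ 4. On the other hand G contains the 5-clique {1, 3, 4, 5, 6}. A clique must lie in a single bag of any decomposition, so no decomposition can have width below 4. Combining the bounds, tw(G) = 4.

4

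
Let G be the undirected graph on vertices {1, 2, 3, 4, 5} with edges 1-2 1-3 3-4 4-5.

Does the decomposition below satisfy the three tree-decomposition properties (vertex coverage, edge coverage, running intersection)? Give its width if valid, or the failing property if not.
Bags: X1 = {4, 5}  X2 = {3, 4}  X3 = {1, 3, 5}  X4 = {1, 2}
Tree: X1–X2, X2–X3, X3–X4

No — bags containing vertex 5 are not connected in the tree.

A tree decomposition must satisfy three properties: every vertex lies in some bag; for every edge, both endpoints lie together in some bag; and for every vertex, the bags containing it form a connected subtree. Here bags containing vertex 5 are not connected in the tree, so the decomposition is invalid.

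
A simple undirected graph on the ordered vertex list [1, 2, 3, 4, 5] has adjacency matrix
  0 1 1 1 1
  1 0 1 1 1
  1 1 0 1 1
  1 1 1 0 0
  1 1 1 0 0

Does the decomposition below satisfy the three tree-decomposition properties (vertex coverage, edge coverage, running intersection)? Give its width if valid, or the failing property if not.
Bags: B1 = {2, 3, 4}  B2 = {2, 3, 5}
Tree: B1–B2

A tree decomposition must satisfy three properties: every vertex lies in some bag; for every edge, both endpoints lie together in some bag; and for every vertex, the bags containing it form a connected subtree. Here vertex 1 appears in no bag, so the decomposition is invalid.

No — vertex 1 appears in no bag.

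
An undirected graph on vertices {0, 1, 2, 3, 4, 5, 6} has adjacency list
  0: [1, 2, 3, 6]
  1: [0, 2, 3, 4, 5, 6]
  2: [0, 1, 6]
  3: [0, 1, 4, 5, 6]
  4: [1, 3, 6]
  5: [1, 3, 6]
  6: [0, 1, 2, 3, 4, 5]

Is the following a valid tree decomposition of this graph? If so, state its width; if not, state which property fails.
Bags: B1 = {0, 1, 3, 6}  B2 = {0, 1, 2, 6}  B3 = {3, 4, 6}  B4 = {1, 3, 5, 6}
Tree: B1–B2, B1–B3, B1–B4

A tree decomposition must satisfy three properties: every vertex lies in some bag; for every edge, both endpoints lie together in some bag; and for every vertex, the bags containing it form a connected subtree. Here edge (1,4) lies in no bag, so the decomposition is invalid.

No — edge (1,4) lies in no bag.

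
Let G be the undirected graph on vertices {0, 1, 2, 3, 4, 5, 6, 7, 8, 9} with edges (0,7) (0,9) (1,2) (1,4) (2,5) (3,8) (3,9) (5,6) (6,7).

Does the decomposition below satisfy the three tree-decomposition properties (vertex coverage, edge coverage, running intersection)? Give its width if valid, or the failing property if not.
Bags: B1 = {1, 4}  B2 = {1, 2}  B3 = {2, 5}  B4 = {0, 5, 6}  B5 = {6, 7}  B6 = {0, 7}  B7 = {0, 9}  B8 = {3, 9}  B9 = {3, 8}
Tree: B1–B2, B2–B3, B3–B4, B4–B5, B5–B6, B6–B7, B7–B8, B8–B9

A tree decomposition must satisfy three properties: every vertex lies in some bag; for every edge, both endpoints lie together in some bag; and for every vertex, the bags containing it form a connected subtree. Here bags containing vertex 0 are not connected in the tree, so the decomposition is invalid.

No — bags containing vertex 0 are not connected in the tree.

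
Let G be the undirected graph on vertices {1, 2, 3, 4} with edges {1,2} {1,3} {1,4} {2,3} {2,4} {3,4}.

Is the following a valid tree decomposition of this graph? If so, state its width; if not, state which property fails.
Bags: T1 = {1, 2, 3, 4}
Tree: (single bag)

Vertex coverage: the bags together contain {1, 2, 3, 4}, the full vertex set. Edge coverage: each edge of G has both endpoints in at least one bag. Running intersection: for every vertex, the bags containing it form a connected subtree. All three properties hold, so this is a valid tree decomposition of width max|bag| − 1 = 3, and hence tw(G) ≤ 3.

Yes; width 3.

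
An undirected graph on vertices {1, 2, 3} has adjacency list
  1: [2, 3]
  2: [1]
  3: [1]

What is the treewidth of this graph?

1

A width-1 tree decomposition is:
Bags: B1 = {1, 2}  B2 = {1, 3}
Tree: B1–B2
Every bag has size at most 2, so the width is 2 − 1 = 1 and tw(G) ≤ 1. Since G has at least one edge (e.g. 2–1), it is not an edgeless graph, so tw(G) ≥ 1. Combining the bounds, tw(G) = 1.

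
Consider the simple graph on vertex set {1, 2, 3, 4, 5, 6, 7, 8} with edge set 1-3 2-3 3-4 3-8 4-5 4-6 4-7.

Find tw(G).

1

A width-1 tree decomposition is:
Bags: B1 = {3, 4}  B2 = {1, 3}  B3 = {2, 3}  B4 = {4, 6}  B5 = {3, 8}  B6 = {4, 5}  B7 = {4, 7}
Tree: B1–B2, B1–B3, B1–B4, B1–B5, B4–B6, B4–B7
Each bag holds 2 vertices, so the decomposition has width 1, which upper-bounds the treewidth. Since G has at least one edge (e.g. 4–3), it is not an edgeless graph, so tw(G) ≥ 1. Combining the bounds, tw(G) = 1.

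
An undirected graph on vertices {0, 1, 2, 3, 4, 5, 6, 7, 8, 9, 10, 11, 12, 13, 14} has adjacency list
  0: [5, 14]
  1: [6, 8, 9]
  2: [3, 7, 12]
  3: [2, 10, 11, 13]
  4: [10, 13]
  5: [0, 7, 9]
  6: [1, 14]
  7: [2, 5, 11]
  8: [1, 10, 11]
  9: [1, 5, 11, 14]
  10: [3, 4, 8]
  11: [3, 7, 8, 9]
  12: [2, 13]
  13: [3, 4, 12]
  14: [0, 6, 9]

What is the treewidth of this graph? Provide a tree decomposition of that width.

Each bag holds 4 vertices, so the decomposition has width 3, which upper-bounds the treewidth. For the lower bound: the 4 vertex sets {4,12,13}, {10}, {3}, {2,7,8,11} are disjoint, each induces a connected subgraph, and every pair is joined by at least one edge of G. Contracting each set to a single vertex therefore yields K_{4} as a minor, and since treewidth is minor-monotone, tw(G) ≥ tw(K_{4}) = 3. The upper and lower bounds meet at 3, so that is the treewidth.

Treewidth 3.
One such decomposition:
Bags: B1 = {4, 10, 12, 13}  B2 = {3, 10, 12, 13}  B3 = {2, 3, 10, 12}  B4 = {2, 3, 8, 10}  B5 = {2, 3, 8, 11}  B6 = {2, 7, 8, 11}  B7 = {1, 7, 8, 11}  B8 = {1, 7, 9, 11}  B9 = {1, 5, 7, 9}  B10 = {1, 5, 6, 9}  B11 = {5, 6, 9, 14}  B12 = {0, 5, 6, 14}
Tree: B1–B2, B2–B3, B3–B4, B4–B5, B5–B6, B6–B7, B7–B8, B8–B9, B9–B10, B10–B11, B11–B12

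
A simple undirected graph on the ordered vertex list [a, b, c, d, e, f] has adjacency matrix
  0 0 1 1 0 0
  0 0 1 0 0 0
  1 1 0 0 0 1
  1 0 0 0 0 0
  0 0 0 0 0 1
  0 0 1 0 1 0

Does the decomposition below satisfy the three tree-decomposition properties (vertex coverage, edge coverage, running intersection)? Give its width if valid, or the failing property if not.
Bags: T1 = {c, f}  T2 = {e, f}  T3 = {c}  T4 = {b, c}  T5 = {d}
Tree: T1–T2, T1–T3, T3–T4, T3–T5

A tree decomposition must satisfy three properties: every vertex lies in some bag; for every edge, both endpoints lie together in some bag; and for every vertex, the bags containing it form a connected subtree. Here vertex a appears in no bag, so the decomposition is invalid.

No — vertex a appears in no bag.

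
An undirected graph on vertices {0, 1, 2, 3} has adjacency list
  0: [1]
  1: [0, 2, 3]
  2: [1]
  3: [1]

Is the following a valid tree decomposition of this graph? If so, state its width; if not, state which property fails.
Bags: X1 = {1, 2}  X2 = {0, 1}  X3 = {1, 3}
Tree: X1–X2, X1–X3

Checking the three conditions: (i) the bags cover all of {0, 1, 2, 3}; (ii) for each edge, some bag contains both endpoints; (iii) the bags containing any fixed vertex form a subtree. All hold, so the decomposition is valid with width 2 − 1 = 1.

Yes; width 1.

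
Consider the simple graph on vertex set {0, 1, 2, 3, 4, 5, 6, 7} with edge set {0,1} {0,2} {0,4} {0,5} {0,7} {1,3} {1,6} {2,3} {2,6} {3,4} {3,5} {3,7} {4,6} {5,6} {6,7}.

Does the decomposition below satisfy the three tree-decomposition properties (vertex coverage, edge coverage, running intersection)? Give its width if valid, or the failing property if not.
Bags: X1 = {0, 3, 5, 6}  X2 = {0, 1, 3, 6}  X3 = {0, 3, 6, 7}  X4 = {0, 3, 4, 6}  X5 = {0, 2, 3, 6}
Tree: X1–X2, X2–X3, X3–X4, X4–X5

Yes; width 3.

Vertex coverage: the bags together contain {0, 1, 2, 3, 4, 5, 6, 7}, the full vertex set. Edge coverage: each edge of G has both endpoints in at least one bag. Running intersection: for every vertex, the bags containing it form a connected subtree. All three properties hold, so this is a valid tree decomposition of width max|bag| − 1 = 3, and hence tw(G) ≤ 3.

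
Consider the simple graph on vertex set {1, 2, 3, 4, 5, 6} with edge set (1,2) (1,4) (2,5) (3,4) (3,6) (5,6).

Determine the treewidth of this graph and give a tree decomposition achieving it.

The largest bag has 3 vertices, giving width 2; this decomposition certifies tw(G) ≤ 2. For the lower bound, G contains the cycle 1–4–3–6–5–2–1, so G is not a forest; only forests have treewidth ≤ 1, hence tw(G) ≥ 2. Hence tw(G) = 2 exactly.

Treewidth 2.
One such decomposition:
Bags: B1 = {1, 3, 4}  B2 = {1, 3, 6}  B3 = {1, 5, 6}  B4 = {1, 2, 5}
Tree: B1–B2, B2–B3, B3–B4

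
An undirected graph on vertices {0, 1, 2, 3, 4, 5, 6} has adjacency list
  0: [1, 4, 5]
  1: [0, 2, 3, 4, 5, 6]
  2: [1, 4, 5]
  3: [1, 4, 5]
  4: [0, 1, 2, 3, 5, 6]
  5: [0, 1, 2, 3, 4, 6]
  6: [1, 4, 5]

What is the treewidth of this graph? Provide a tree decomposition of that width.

Treewidth 3.
Bags: B1 = {1, 2, 4, 5}  B2 = {1, 4, 5, 6}  B3 = {1, 3, 4, 5}  B4 = {0, 1, 4, 5}
Tree: B1–B2, B1–B3, B1–B4

Each bag holds 4 vertices, so the decomposition has width 3, which upper-bounds the treewidth. For the lower bound, the 4 vertices {0, 1, 4, 5} are pairwise adjacent, and any tree decomposition puts a clique entirely inside one bag — forcing width ≥ 3. Hence tw(G) = 3 exactly.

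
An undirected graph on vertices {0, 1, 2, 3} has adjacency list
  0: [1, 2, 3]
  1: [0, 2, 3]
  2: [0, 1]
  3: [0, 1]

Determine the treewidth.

A width-2 tree decomposition is:
Bags: B1 = {0, 1, 3}  B2 = {0, 1, 2}
Tree: B1–B2
The largest bag has 3 vertices, giving width 2; this decomposition certifies tw(G) ≤ 2. Conversely, {0, 1, 2} is a clique of size 3, and the vertices of any clique must share a bag in every tree decomposition; so some bag has ≥ 3 vertices and tw(G) ≥ 2. The upper and lower bounds meet at 2, so that is the treewidth.

2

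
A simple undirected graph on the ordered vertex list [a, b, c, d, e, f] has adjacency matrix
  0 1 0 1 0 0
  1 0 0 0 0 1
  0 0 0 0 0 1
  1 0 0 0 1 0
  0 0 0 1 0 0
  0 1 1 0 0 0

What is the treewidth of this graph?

1

A width-1 tree decomposition is:
Bags: B1 = {a, b}  B2 = {a, d}  B3 = {d, e}  B4 = {b, f}  B5 = {c, f}
Tree: B1–B2, B2–B3, B1–B4, B4–B5
Each bag holds 2 vertices, so the decomposition has width 1, which upper-bounds the treewidth. Any graph with an edge has treewidth ≥ 1, and G has the edge b–a. The upper and lower bounds meet at 1, so that is the treewidth.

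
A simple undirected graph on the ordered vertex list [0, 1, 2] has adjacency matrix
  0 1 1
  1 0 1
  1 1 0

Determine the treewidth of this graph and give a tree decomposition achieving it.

Treewidth 2.
Bags: B1 = {0, 1, 2}
Tree: (single bag)

A single bag containing all 3 vertices is trivially a valid decomposition of width 2. For the lower bound, the 3 vertices {0, 1, 2} are pairwise adjacent, and any tree decomposition puts a clique entirely inside one bag — forcing width ≥ 2. Combining the bounds, tw(G) = 2.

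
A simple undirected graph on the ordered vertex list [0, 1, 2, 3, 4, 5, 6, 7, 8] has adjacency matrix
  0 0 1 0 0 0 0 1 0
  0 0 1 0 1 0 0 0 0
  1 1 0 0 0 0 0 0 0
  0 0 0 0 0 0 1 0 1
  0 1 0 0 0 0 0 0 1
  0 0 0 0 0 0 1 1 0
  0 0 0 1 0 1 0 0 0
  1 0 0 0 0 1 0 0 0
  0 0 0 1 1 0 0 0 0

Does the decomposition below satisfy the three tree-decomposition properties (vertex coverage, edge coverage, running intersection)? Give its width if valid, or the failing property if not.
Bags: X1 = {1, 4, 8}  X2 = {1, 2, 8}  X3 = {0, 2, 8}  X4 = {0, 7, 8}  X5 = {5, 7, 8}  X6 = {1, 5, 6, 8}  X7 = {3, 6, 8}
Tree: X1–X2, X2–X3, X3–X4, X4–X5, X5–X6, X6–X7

No — bags containing vertex 1 are not connected in the tree.

A tree decomposition must satisfy three properties: every vertex lies in some bag; for every edge, both endpoints lie together in some bag; and for every vertex, the bags containing it form a connected subtree. Here bags containing vertex 1 are not connected in the tree, so the decomposition is invalid.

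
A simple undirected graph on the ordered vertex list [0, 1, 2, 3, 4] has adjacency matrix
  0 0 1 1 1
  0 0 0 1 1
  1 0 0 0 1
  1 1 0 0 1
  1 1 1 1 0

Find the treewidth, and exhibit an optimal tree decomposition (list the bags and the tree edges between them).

Treewidth 2.
Bags: B1 = {1, 3, 4}  B2 = {0, 3, 4}  B3 = {0, 2, 4}
Tree: B1–B2, B2–B3

Each bag holds 3 vertices, so the decomposition has width 2, which upper-bounds the treewidth. Conversely, {0, 2, 4} is a clique of size 3, and the vertices of any clique must share a bag in every tree decomposition; so some bag has ≥ 3 vertices and tw(G) ≥ 2. Therefore the treewidth is 2.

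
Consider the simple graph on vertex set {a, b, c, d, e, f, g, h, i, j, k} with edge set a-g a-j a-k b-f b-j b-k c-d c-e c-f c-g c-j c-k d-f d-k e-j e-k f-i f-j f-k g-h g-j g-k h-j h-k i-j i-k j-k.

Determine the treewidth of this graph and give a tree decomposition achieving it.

Treewidth 3.
Bags: B1 = {c, f, j, k}  B2 = {f, i, j, k}  B3 = {c, g, j, k}  B4 = {c, d, f, k}  B5 = {b, f, j, k}  B6 = {g, h, j, k}  B7 = {a, g, j, k}  B8 = {c, e, j, k}
Tree: B1–B2, B1–B3, B1–B4, B1–B5, B3–B6, B6–B7, B3–B8

Every bag has size at most 4, so the width is 4 − 1 = 3 and tw(G) ≤ 3. On the other hand G contains the 4-clique {c, d, f, k}. A clique must lie in a single bag of any decomposition, so no decomposition can have width below 3. Hence tw(G) = 3 exactly.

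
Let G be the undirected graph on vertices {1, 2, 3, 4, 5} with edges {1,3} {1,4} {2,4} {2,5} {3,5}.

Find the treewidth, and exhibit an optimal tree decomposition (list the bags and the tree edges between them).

Treewidth 2.
One such decomposition:
Bags: B1 = {1, 3, 5}  B2 = {1, 2, 5}  B3 = {1, 2, 4}
Tree: B1–B2, B2–B3

The largest bag has 3 vertices, giving width 2; this decomposition certifies tw(G) ≤ 2. Since 1–3–5–2–4–1 is a cycle in G, G is not acyclic. Forests are exactly the graphs of treewidth ≤ 1, so tw(G) ≥ 2. Combining the bounds, tw(G) = 2.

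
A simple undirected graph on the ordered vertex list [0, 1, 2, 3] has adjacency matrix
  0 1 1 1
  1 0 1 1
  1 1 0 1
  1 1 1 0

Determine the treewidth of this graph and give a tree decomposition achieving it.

A single bag containing all 4 vertices is trivially a valid decomposition of width 3. For the lower bound, the 4 vertices {0, 1, 2, 3} are pairwise adjacent, and any tree decomposition puts a clique entirely inside one bag — forcing width ≥ 3. Combining the bounds, tw(G) = 3.

Treewidth 3.
One such decomposition:
Bags: B1 = {0, 1, 2, 3}
Tree: (single bag)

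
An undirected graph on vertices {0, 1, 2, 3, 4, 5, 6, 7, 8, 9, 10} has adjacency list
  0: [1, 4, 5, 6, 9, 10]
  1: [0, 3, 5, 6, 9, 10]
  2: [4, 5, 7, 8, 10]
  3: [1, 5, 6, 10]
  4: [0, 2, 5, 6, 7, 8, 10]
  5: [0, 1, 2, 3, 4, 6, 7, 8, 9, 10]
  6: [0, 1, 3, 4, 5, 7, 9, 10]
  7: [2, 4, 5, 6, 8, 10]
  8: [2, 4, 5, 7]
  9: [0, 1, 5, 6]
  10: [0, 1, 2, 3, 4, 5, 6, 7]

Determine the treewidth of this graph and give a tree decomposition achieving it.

Each bag holds 5 vertices, so the decomposition has width 4, which upper-bounds the treewidth. For the lower bound, the 5 vertices {2, 4, 5, 7, 8} are pairwise adjacent, and any tree decomposition puts a clique entirely inside one bag — forcing width ≥ 4. Therefore the treewidth is 4.

Treewidth 4.
Bags: B1 = {4, 5, 6, 7, 10}  B2 = {0, 4, 5, 6, 10}  B3 = {0, 1, 5, 6, 10}  B4 = {1, 3, 5, 6, 10}  B5 = {0, 1, 5, 6, 9}  B6 = {2, 4, 5, 7, 10}  B7 = {2, 4, 5, 7, 8}
Tree: B1–B2, B2–B3, B3–B4, B3–B5, B1–B6, B6–B7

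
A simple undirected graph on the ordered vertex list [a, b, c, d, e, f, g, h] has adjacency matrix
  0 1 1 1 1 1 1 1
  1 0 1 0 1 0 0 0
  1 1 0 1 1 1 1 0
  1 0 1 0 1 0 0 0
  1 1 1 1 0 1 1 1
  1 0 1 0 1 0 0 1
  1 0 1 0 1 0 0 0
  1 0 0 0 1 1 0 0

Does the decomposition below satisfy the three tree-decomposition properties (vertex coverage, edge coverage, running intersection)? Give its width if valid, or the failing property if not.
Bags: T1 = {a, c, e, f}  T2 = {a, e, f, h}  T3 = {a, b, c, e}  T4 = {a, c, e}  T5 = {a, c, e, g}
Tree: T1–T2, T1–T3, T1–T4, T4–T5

No — vertex d appears in no bag.

A tree decomposition must satisfy three properties: every vertex lies in some bag; for every edge, both endpoints lie together in some bag; and for every vertex, the bags containing it form a connected subtree. Here vertex d appears in no bag, so the decomposition is invalid.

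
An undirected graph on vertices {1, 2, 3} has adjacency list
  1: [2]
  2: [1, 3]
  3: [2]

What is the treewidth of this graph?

A width-1 tree decomposition is:
Bags: B1 = {1, 2}  B2 = {2, 3}
Tree: B1–B2
The largest bag has 2 vertices, giving width 1; this decomposition certifies tw(G) ≤ 1. G has an edge, so its treewidth is at least 1. Therefore the treewidth is 1.

1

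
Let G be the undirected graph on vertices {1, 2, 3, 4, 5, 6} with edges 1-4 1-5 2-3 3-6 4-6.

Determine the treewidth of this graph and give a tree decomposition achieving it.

Every bag has size at most 2, so the width is 2 − 1 = 1 and tw(G) ≤ 1. Since G has at least one edge (e.g. 2–3), it is not an edgeless graph, so tw(G) ≥ 1. Therefore the treewidth is 1.

Treewidth 1.
Bags: B1 = {2, 3}  B2 = {3, 6}  B3 = {4, 6}  B4 = {1, 4}  B5 = {1, 5}
Tree: B1–B2, B2–B3, B3–B4, B4–B5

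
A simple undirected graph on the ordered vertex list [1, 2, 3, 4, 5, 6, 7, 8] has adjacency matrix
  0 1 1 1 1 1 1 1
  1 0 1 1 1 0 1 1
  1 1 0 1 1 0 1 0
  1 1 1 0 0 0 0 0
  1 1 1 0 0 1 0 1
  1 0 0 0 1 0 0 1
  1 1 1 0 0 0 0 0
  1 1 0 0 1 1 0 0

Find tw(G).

A width-3 tree decomposition is:
Bags: B1 = {1, 2, 3, 4}  B2 = {1, 2, 3, 5}  B3 = {1, 2, 3, 7}  B4 = {1, 2, 5, 8}  B5 = {1, 5, 6, 8}
Tree: B1–B2, B1–B3, B2–B4, B4–B5
The largest bag has 4 vertices, giving width 3; this decomposition certifies tw(G) ≤ 3. Conversely, {1, 2, 5, 8} is a clique of size 4, and the vertices of any clique must share a bag in every tree decomposition; so some bag has ≥ 4 vertices and tw(G) ≥ 3. Combining the bounds, tw(G) = 3.

3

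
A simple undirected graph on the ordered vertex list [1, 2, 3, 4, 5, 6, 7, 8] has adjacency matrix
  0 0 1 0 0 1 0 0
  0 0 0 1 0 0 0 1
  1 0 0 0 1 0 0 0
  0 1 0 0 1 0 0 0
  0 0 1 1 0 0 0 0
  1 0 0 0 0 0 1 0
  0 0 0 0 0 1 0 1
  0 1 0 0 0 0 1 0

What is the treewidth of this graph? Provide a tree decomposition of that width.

Every bag has size at most 3, so the width is 3 − 1 = 2 and tw(G) ≤ 2. For the lower bound, G contains the cycle 1–6–7–8–2–4–5–3–1, so G is not a forest; only forests have treewidth ≤ 1, hence tw(G) ≥ 2. Therefore the treewidth is 2.

Treewidth 2.
One such decomposition:
Bags: B1 = {1, 6, 7}  B2 = {1, 7, 8}  B3 = {1, 2, 8}  B4 = {1, 2, 4}  B5 = {1, 4, 5}  B6 = {1, 3, 5}
Tree: B1–B2, B2–B3, B3–B4, B4–B5, B5–B6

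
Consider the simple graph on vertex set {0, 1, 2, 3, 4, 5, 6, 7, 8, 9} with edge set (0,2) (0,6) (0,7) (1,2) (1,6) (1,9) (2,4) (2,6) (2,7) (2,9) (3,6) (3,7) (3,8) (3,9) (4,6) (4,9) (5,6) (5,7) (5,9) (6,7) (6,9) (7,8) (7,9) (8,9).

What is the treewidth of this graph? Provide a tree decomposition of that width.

Treewidth 3.
One optimal decomposition is:
Bags: B1 = {2, 6, 7, 9}  B2 = {3, 6, 7, 9}  B3 = {2, 4, 6, 9}  B4 = {3, 7, 8, 9}  B5 = {5, 6, 7, 9}  B6 = {1, 2, 6, 9}  B7 = {0, 2, 6, 7}
Tree: B1–B2, B1–B3, B2–B4, B2–B5, B3–B6, B1–B7

Every bag has size at most 4, so the width is 4 − 1 = 3 and tw(G) ≤ 3. For the lower bound, the 4 vertices {3, 7, 8, 9} are pairwise adjacent, and any tree decomposition puts a clique entirely inside one bag — forcing width ≥ 3. Therefore the treewidth is 3.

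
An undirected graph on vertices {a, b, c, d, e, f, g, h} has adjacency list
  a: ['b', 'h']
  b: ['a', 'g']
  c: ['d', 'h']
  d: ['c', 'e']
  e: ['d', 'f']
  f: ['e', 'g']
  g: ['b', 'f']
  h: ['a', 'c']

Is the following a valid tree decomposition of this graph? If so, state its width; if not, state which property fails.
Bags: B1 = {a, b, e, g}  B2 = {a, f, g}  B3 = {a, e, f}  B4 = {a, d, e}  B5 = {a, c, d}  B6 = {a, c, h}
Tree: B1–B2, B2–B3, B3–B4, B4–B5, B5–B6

A tree decomposition must satisfy three properties: every vertex lies in some bag; for every edge, both endpoints lie together in some bag; and for every vertex, the bags containing it form a connected subtree. Here bags containing vertex e are not connected in the tree, so the decomposition is invalid.

No — bags containing vertex e are not connected in the tree.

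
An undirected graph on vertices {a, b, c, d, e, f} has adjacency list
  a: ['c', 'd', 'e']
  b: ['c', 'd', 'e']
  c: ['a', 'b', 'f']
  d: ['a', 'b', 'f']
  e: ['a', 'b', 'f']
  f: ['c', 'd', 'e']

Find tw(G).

A width-3 tree decomposition is:
Bags: B1 = {b, c, d, e}  B2 = {c, d, e, f}  B3 = {a, c, d, e}
Tree: B1–B2, B2–B3
Every bag has size at most 4, so the width is 4 − 1 = 3 and tw(G) ≤ 3. For the lower bound: the 4 vertex sets {b,e}, {c,f}, {d}, {a} are disjoint, each induces a connected subgraph, and every pair is joined by at least one edge of G. Contracting each set to a single vertex therefore yields K_{4} as a minor, and since treewidth is minor-monotone, tw(G) ≥ tw(K_{4}) = 3. Hence tw(G) = 3 exactly.

3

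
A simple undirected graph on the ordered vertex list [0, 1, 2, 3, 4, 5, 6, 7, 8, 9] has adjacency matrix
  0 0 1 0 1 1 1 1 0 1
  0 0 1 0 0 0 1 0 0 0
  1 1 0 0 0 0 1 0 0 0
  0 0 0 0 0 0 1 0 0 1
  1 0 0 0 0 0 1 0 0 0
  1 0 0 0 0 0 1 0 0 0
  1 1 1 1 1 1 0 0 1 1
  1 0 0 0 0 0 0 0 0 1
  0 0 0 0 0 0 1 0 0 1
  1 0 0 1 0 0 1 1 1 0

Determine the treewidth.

A width-2 tree decomposition is:
Bags: B1 = {0, 5, 6}  B2 = {0, 6, 9}  B3 = {3, 6, 9}  B4 = {6, 8, 9}  B5 = {0, 2, 6}  B6 = {0, 7, 9}  B7 = {0, 4, 6}  B8 = {1, 2, 6}
Tree: B1–B2, B2–B3, B3–B4, B2–B5, B2–B6, B2–B7, B5–B8
The largest bag has 3 vertices, giving width 2; this decomposition certifies tw(G) ≤ 2. On the other hand G contains the 3-clique {0, 6, 9}. A clique must lie in a single bag of any decomposition, so no decomposition can have width below 2. Combining the bounds, tw(G) = 2.

2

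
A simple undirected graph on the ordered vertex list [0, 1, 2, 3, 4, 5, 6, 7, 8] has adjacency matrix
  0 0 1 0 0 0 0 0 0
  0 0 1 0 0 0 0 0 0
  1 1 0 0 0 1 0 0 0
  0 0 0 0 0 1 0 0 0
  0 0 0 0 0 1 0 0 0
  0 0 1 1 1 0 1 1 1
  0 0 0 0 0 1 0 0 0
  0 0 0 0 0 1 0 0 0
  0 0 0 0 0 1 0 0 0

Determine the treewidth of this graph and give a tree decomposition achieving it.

Treewidth 1.
One optimal decomposition is:
Bags: B1 = {4, 5}  B2 = {2, 5}  B3 = {5, 6}  B4 = {0, 2}  B5 = {5, 8}  B6 = {3, 5}  B7 = {1, 2}  B8 = {5, 7}
Tree: B1–B2, B2–B3, B2–B4, B1–B5, B3–B6, B2–B7, B3–B8

Every bag has size at most 2, so the width is 2 − 1 = 1 and tw(G) ≤ 1. Any graph with an edge has treewidth ≥ 1, and G has the edge 5–4. Therefore the treewidth is 1.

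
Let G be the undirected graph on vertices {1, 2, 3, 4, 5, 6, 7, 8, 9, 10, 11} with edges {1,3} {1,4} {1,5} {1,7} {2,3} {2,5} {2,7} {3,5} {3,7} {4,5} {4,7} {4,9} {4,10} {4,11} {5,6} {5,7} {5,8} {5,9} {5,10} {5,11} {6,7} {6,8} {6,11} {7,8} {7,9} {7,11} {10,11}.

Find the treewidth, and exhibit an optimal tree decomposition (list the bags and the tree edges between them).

Treewidth 3.
One optimal decomposition is:
Bags: B1 = {1, 4, 5, 7}  B2 = {4, 5, 7, 11}  B3 = {5, 6, 7, 11}  B4 = {1, 3, 5, 7}  B5 = {2, 3, 5, 7}  B6 = {5, 6, 7, 8}  B7 = {4, 5, 10, 11}  B8 = {4, 5, 7, 9}
Tree: B1–B2, B2–B3, B1–B4, B4–B5, B3–B6, B2–B7, B1–B8

The largest bag has 4 vertices, giving width 3; this decomposition certifies tw(G) ≤ 3. Conversely, {4, 5, 10, 11} is a clique of size 4, and the vertices of any clique must share a bag in every tree decomposition; so some bag has ≥ 4 vertices and tw(G) ≥ 3. The upper and lower bounds meet at 3, so that is the treewidth.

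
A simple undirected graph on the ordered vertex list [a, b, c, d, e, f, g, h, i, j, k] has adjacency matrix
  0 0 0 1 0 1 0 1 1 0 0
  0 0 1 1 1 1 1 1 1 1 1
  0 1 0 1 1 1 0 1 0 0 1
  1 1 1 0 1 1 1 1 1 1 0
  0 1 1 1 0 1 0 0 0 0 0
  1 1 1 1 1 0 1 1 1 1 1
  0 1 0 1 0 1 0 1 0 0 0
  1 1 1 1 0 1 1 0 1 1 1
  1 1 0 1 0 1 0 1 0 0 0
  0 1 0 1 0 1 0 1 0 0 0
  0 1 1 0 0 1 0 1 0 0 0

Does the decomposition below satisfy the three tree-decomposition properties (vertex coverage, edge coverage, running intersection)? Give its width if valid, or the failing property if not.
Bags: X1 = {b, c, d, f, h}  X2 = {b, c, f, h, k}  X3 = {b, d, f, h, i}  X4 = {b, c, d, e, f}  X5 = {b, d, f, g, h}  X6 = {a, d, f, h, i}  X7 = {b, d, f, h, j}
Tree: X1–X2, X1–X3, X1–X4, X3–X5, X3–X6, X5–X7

Yes; width 4.

Every vertex of G appears in some bag (union = {a, b, c, d, e, f, g, h, i, j, k}); every edge is covered by a bag; and for each vertex v the set of bags containing v is connected in the bag tree. The decomposition is therefore valid. The largest bag has 5 vertices, so the width is 4.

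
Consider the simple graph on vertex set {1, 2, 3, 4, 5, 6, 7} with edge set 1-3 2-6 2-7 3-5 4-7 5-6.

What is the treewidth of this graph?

A width-1 tree decomposition is:
Bags: B1 = {4, 7}  B2 = {2, 7}  B3 = {2, 6}  B4 = {5, 6}  B5 = {3, 5}  B6 = {1, 3}
Tree: B1–B2, B2–B3, B3–B4, B4–B5, B5–B6
The largest bag has 2 vertices, giving width 1; this decomposition certifies tw(G) ≤ 1. Since G has at least one edge (e.g. 4–7), it is not an edgeless graph, so tw(G) ≥ 1. Therefore the treewidth is 1.

1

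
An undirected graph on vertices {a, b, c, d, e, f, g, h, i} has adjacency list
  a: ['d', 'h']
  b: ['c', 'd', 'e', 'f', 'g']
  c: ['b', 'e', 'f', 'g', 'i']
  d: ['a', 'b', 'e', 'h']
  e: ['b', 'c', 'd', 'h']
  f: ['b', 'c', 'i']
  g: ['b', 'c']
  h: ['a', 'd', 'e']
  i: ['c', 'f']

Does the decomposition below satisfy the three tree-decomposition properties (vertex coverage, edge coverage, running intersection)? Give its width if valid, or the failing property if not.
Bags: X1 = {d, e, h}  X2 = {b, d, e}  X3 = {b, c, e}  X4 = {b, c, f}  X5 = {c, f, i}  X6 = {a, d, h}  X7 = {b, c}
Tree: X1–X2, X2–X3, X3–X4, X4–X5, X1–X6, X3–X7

No — vertex g appears in no bag.

A tree decomposition must satisfy three properties: every vertex lies in some bag; for every edge, both endpoints lie together in some bag; and for every vertex, the bags containing it form a connected subtree. Here vertex g appears in no bag, so the decomposition is invalid.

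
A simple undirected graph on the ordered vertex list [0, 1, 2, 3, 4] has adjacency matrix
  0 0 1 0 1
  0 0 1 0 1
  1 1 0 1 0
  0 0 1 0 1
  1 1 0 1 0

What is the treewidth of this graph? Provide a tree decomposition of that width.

Treewidth 2.
One such decomposition:
Bags: B1 = {2, 3, 4}  B2 = {1, 2, 4}  B3 = {0, 2, 4}
Tree: B1–B2, B2–B3

The largest bag has 3 vertices, giving width 2; this decomposition certifies tw(G) ≤ 2. The edges 3–4–1–2–3 form a cycle, so G is not a tree and its treewidth is at least 2. Therefore the treewidth is 2.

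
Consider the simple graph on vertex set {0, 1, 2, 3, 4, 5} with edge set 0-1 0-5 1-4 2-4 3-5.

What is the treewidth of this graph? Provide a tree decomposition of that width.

Treewidth 1.
One optimal decomposition is:
Bags: B1 = {3, 5}  B2 = {0, 5}  B3 = {0, 1}  B4 = {1, 4}  B5 = {2, 4}
Tree: B1–B2, B2–B3, B3–B4, B4–B5

Every bag has size at most 2, so the width is 2 − 1 = 1 and tw(G) ≤ 1. G has an edge, so its treewidth is at least 1. Therefore the treewidth is 1.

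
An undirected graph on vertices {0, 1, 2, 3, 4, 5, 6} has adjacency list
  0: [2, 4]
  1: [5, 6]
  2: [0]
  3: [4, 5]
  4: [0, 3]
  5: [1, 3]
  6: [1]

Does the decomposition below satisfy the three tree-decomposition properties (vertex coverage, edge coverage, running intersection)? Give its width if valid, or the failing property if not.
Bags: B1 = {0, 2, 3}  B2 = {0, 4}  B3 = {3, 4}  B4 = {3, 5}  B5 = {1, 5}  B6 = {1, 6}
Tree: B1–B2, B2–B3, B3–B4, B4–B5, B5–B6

A tree decomposition must satisfy three properties: every vertex lies in some bag; for every edge, both endpoints lie together in some bag; and for every vertex, the bags containing it form a connected subtree. Here bags containing vertex 3 are not connected in the tree, so the decomposition is invalid.

No — bags containing vertex 3 are not connected in the tree.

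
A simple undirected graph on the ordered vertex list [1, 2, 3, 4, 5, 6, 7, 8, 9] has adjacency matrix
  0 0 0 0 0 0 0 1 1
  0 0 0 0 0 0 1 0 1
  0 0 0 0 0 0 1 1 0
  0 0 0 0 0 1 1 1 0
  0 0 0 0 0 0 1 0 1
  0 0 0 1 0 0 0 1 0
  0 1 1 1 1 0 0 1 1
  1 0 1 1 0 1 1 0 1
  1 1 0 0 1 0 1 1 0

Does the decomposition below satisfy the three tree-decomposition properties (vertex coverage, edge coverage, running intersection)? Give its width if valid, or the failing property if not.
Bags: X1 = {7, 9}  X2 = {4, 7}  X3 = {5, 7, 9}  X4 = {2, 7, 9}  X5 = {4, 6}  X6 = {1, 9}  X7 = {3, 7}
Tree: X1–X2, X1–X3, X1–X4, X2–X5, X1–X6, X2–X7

No — vertex 8 appears in no bag.

A tree decomposition must satisfy three properties: every vertex lies in some bag; for every edge, both endpoints lie together in some bag; and for every vertex, the bags containing it form a connected subtree. Here vertex 8 appears in no bag, so the decomposition is invalid.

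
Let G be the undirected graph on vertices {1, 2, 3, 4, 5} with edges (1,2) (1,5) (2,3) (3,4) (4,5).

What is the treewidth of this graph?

A width-2 tree decomposition is:
Bags: B1 = {1, 2, 5}  B2 = {2, 3, 5}  B3 = {3, 4, 5}
Tree: B1–B2, B2–B3
Each bag holds 3 vertices, so the decomposition has width 2, which upper-bounds the treewidth. Since 5–1–2–3–4–5 is a cycle in G, G is not acyclic. Forests are exactly the graphs of treewidth ≤ 1, so tw(G) ≥ 2. Hence tw(G) = 2 exactly.

2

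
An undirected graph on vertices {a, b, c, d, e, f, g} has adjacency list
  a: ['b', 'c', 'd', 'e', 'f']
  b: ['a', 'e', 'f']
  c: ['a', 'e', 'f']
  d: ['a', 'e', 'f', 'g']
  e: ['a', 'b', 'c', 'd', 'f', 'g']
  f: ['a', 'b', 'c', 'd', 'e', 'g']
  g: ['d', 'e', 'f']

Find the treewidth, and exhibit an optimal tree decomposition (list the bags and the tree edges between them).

Treewidth 3.
One such decomposition:
Bags: B1 = {a, d, e, f}  B2 = {a, b, e, f}  B3 = {a, c, e, f}  B4 = {d, e, f, g}
Tree: B1–B2, B2–B3, B1–B4

Every bag has size at most 4, so the width is 4 − 1 = 3 and tw(G) ≤ 3. For the lower bound, the 4 vertices {d, e, f, g} are pairwise adjacent, and any tree decomposition puts a clique entirely inside one bag — forcing width ≥ 3. Therefore the treewidth is 3.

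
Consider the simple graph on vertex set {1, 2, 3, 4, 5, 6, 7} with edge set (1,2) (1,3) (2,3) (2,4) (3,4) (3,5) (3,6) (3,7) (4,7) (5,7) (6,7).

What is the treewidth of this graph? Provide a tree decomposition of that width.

Treewidth 2.
One optimal decomposition is:
Bags: B1 = {1, 2, 3}  B2 = {2, 3, 4}  B3 = {3, 4, 7}  B4 = {3, 5, 7}  B5 = {3, 6, 7}
Tree: B1–B2, B2–B3, B3–B4, B3–B5

Every bag has size at most 3, so the width is 3 − 1 = 2 and tw(G) ≤ 2. On the other hand G contains the 3-clique {1, 2, 3}. A clique must lie in a single bag of any decomposition, so no decomposition can have width below 2. Combining the bounds, tw(G) = 2.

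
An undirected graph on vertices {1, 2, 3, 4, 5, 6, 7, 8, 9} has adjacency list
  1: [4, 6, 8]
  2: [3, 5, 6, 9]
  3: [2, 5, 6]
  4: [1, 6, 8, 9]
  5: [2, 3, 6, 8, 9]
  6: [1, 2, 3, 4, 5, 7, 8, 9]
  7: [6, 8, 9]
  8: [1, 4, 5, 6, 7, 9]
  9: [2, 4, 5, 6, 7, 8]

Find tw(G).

3

A width-3 tree decomposition is:
Bags: B1 = {5, 6, 8, 9}  B2 = {4, 6, 8, 9}  B3 = {1, 4, 6, 8}  B4 = {2, 5, 6, 9}  B5 = {6, 7, 8, 9}  B6 = {2, 3, 5, 6}
Tree: B1–B2, B2–B3, B1–B4, B2–B5, B4–B6
Each bag holds 4 vertices, so the decomposition has width 3, which upper-bounds the treewidth. Conversely, {1, 4, 6, 8} is a clique of size 4, and the vertices of any clique must share a bag in every tree decomposition; so some bag has ≥ 4 vertices and tw(G) ≥ 3. The upper and lower bounds meet at 3, so that is the treewidth.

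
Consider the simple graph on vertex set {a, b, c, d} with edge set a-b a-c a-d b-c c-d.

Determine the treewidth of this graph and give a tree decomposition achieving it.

Each bag holds 3 vertices, so the decomposition has width 2, which upper-bounds the treewidth. Conversely, {a, c, d} is a clique of size 3, and the vertices of any clique must share a bag in every tree decomposition; so some bag has ≥ 3 vertices and tw(G) ≥ 2. Therefore the treewidth is 2.

Treewidth 2.
One optimal decomposition is:
Bags: B1 = {a, b, c}  B2 = {a, c, d}
Tree: B1–B2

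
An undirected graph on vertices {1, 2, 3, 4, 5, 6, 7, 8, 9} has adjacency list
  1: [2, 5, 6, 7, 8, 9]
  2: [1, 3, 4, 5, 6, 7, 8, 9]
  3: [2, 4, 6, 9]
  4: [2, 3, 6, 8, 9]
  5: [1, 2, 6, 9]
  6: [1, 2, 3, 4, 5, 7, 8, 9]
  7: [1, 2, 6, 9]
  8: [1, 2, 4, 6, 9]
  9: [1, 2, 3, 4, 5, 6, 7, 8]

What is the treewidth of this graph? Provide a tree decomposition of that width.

Every bag has size at most 5, so the width is 5 − 1 = 4 and tw(G) ≤ 4. On the other hand G contains the 5-clique {1, 2, 6, 8, 9}. A clique must lie in a single bag of any decomposition, so no decomposition can have width below 4. Therefore the treewidth is 4.

Treewidth 4.
Bags: B1 = {1, 2, 5, 6, 9}  B2 = {1, 2, 6, 8, 9}  B3 = {2, 4, 6, 8, 9}  B4 = {1, 2, 6, 7, 9}  B5 = {2, 3, 4, 6, 9}
Tree: B1–B2, B2–B3, B1–B4, B3–B5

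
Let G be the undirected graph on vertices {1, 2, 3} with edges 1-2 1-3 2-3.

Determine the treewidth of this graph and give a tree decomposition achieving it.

A single bag containing all 3 vertices is trivially a valid decomposition of width 2. Conversely, {1, 2, 3} is a clique of size 3, and the vertices of any clique must share a bag in every tree decomposition; so some bag has ≥ 3 vertices and tw(G) ≥ 2. Hence tw(G) = 2 exactly.

Treewidth 2.
One such decomposition:
Bags: B1 = {1, 2, 3}
Tree: (single bag)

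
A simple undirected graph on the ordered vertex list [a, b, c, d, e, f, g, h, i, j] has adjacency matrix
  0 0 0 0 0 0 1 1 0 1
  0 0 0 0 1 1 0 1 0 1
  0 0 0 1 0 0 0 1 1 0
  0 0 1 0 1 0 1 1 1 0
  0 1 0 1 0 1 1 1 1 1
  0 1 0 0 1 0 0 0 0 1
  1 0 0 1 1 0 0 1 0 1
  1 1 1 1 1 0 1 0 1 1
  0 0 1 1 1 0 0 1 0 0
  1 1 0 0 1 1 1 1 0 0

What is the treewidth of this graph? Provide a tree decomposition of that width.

Treewidth 3.
One optimal decomposition is:
Bags: B1 = {b, e, h, j}  B2 = {e, g, h, j}  B3 = {d, e, g, h}  B4 = {b, e, f, j}  B5 = {d, e, h, i}  B6 = {a, g, h, j}  B7 = {c, d, h, i}
Tree: B1–B2, B2–B3, B1–B4, B3–B5, B2–B6, B5–B7

Every bag has size at most 4, so the width is 4 − 1 = 3 and tw(G) ≤ 3. On the other hand G contains the 4-clique {d, e, g, h}. A clique must lie in a single bag of any decomposition, so no decomposition can have width below 3. Therefore the treewidth is 3.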